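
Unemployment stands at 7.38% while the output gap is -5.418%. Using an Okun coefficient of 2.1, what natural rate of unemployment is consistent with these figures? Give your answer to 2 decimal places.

4.80%

From Okun's law, u - u* = -(output gap)/β = -(-5.418)/2.1 = 2.58 points.
So u* = 7.38 - 2.58 = 4.80%.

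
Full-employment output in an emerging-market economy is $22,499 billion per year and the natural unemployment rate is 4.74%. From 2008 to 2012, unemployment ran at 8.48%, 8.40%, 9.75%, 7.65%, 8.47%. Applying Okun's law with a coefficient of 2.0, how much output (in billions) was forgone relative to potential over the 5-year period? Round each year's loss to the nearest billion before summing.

Year 2008: gap = -2.0 × (8.48 - 4.74) = -7.48%, loss ≈ 22499 × 7.48/100 ≈ 1683.
Year 2009: gap = -2.0 × (8.4 - 4.74) = -7.32%, loss ≈ 22499 × 7.32/100 ≈ 1647.
Year 2010: gap = -2.0 × (9.75 - 4.74) = -10.02%, loss ≈ 22499 × 10.02/100 ≈ 2254.
Year 2011: gap = -2.0 × (7.65 - 4.74) = -5.82%, loss ≈ 22499 × 5.82/100 ≈ 1309.
Year 2012: gap = -2.0 × (8.47 - 4.74) = -7.46%, loss ≈ 22499 × 7.46/100 ≈ 1678.
Total lost output = 1683 + 1647 + 2254 + 1309 + 1678 = 8571 billion.

$8,571 billion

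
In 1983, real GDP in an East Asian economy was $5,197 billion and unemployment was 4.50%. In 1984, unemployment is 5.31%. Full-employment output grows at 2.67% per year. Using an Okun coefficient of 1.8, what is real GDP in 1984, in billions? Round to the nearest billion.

$5,260 billion

Δu = 5.31 - 4.5 = 0.81 points.
Okun's law (growth form): g_Y = g_Y* - β × Δu = 2.67 - 1.8 × (0.81) = 2.67 - 1.458 = 1.212%.
Real GDP in the next year = 5197 × (1 + 1.212/100) = 5197 × 1.01212 ≈ 5260 billion.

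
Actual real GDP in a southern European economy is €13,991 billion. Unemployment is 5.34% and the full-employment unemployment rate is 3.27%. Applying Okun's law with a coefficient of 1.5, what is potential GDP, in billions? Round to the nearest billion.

Unemployment gap = 5.34 - 3.27 = 2.07 points, so output gap = -1.5 × 2.07 = -3.105%.
Since Y = Y* × (1 + gap/100), Y* = 13991/0.96895 ≈ 14439 billion.

€14,439 billion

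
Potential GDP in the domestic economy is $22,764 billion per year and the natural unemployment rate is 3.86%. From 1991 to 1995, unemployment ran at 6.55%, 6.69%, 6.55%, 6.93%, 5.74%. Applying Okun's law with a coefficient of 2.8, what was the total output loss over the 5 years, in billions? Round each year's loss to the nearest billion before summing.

$8,389 billion

Year 1991: gap = -2.8 × (6.55 - 3.86) = -7.532%, loss ≈ 22764 × 7.532/100 ≈ 1715.
Year 1992: gap = -2.8 × (6.69 - 3.86) = -7.924%, loss ≈ 22764 × 7.924/100 ≈ 1804.
Year 1993: gap = -2.8 × (6.55 - 3.86) = -7.532%, loss ≈ 22764 × 7.532/100 ≈ 1715.
Year 1994: gap = -2.8 × (6.93 - 3.86) = -8.596%, loss ≈ 22764 × 8.596/100 ≈ 1957.
Year 1995: gap = -2.8 × (5.74 - 3.86) = -5.264%, loss ≈ 22764 × 5.264/100 ≈ 1198.
Total lost output = 1715 + 1804 + 1715 + 1957 + 1198 = 8389 billion.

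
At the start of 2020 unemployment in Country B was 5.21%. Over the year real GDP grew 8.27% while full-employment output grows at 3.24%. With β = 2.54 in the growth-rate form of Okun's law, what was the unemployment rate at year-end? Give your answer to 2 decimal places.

3.23%

Growth-rate Okun's law: g_Y = g_Y* - β × Δu, so Δu = (g_Y* - g_Y)/β.
Δu = (3.24 - 8.27)/2.54 = -5.03/2.54 = -1.98 percentage points.
Year-end unemployment = 5.21 - 1.98 = 3.23%.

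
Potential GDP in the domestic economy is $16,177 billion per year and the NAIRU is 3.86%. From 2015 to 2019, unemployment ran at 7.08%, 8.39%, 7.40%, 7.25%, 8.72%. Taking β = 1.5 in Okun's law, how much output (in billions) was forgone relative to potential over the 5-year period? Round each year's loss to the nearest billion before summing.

$4,741 billion

Year 2015: gap = -1.5 × (7.08 - 3.86) = -4.83%, loss ≈ 16177 × 4.83/100 ≈ 781.
Year 2016: gap = -1.5 × (8.39 - 3.86) = -6.795%, loss ≈ 16177 × 6.795/100 ≈ 1099.
Year 2017: gap = -1.5 × (7.4 - 3.86) = -5.31%, loss ≈ 16177 × 5.31/100 ≈ 859.
Year 2018: gap = -1.5 × (7.25 - 3.86) = -5.085%, loss ≈ 16177 × 5.085/100 ≈ 823.
Year 2019: gap = -1.5 × (8.72 - 3.86) = -7.29%, loss ≈ 16177 × 7.29/100 ≈ 1179.
Total lost output = 781 + 1099 + 859 + 823 + 1179 = 4741 billion.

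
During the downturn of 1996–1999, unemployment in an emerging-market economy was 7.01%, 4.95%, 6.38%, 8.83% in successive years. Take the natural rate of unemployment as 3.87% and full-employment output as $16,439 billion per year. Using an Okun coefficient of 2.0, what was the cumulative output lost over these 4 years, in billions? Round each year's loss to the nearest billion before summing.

$3,843 billion

Year 1996: gap = -2.0 × (7.01 - 3.87) = -6.28%, loss ≈ 16439 × 6.28/100 ≈ 1032.
Year 1997: gap = -2.0 × (4.95 - 3.87) = -2.16%, loss ≈ 16439 × 2.16/100 ≈ 355.
Year 1998: gap = -2.0 × (6.38 - 3.87) = -5.02%, loss ≈ 16439 × 5.02/100 ≈ 825.
Year 1999: gap = -2.0 × (8.83 - 3.87) = -9.92%, loss ≈ 16439 × 9.92/100 ≈ 1631.
Total lost output = 1032 + 355 + 825 + 1631 = 3843 billion.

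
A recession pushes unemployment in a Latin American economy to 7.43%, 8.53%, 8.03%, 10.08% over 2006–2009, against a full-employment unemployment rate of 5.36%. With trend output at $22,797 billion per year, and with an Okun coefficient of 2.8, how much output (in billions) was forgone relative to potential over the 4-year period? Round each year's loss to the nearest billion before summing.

$8,061 billion

Year 2006: gap = -2.8 × (7.43 - 5.36) = -5.796%, loss ≈ 22797 × 5.796/100 ≈ 1321.
Year 2007: gap = -2.8 × (8.53 - 5.36) = -8.876%, loss ≈ 22797 × 8.876/100 ≈ 2023.
Year 2008: gap = -2.8 × (8.03 - 5.36) = -7.476%, loss ≈ 22797 × 7.476/100 ≈ 1704.
Year 2009: gap = -2.8 × (10.08 - 5.36) = -13.216%, loss ≈ 22797 × 13.216/100 ≈ 3013.
Total lost output = 1321 + 2023 + 1704 + 3013 = 8061 billion.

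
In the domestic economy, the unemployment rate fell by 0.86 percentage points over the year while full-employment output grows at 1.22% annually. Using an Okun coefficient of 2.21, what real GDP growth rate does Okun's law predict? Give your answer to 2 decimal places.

3.12%

Growth-rate Okun's law: g_Y = g_Y* - β × Δu.
g_Y = 1.22 - 2.21 × (-0.86) = 1.22 + 1.9006 = 3.1206%, i.e. 3.12% to 2 d.p.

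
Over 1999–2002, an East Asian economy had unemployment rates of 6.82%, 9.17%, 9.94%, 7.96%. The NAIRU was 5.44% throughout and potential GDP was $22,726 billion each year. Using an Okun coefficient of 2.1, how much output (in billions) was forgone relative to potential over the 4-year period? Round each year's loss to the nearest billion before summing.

Year 1999: gap = -2.1 × (6.82 - 5.44) = -2.898%, loss ≈ 22726 × 2.898/100 ≈ 659.
Year 2000: gap = -2.1 × (9.17 - 5.44) = -7.833%, loss ≈ 22726 × 7.833/100 ≈ 1780.
Year 2001: gap = -2.1 × (9.94 - 5.44) = -9.45%, loss ≈ 22726 × 9.45/100 ≈ 2148.
Year 2002: gap = -2.1 × (7.96 - 5.44) = -5.292%, loss ≈ 22726 × 5.292/100 ≈ 1203.
Total lost output = 659 + 1780 + 2148 + 1203 = 5790 billion.

$5,790 billion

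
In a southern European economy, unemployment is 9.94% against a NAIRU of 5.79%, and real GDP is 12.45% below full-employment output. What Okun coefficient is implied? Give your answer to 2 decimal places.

Okun's law: output gap = -β × (u - u*).
-12.45 = -β × (9.94 - 5.79) = -β × 4.15, so β = 12.45/4.15 = 3.00.

β ≈ 3.00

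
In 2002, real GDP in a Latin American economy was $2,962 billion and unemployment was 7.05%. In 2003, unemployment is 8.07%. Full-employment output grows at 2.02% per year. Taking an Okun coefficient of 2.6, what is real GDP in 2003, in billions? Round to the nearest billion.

Δu = 8.07 - 7.05 = 1.02 points.
Okun's law (growth form): g_Y = g_Y* - β × Δu = 2.02 - 2.6 × (1.02) = 2.02 - 2.652 = -0.632%.
Real GDP in the next year = 2962 × (1 - 0.632/100) = 2962 × 0.99368 ≈ 2943 billion.

$2,943 billion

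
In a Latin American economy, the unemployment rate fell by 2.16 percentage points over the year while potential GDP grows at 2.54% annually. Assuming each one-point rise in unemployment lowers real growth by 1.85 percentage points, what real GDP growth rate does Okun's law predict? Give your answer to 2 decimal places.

Growth-rate Okun's law: g_Y = g_Y* - β × Δu.
g_Y = 2.54 - 1.85 × (-2.16) = 2.54 + 3.996 = 6.536%, i.e. 6.54% to 2 d.p.

6.54%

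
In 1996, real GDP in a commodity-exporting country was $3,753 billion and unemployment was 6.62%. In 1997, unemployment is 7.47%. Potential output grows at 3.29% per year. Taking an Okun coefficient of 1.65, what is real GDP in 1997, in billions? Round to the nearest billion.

Δu = 7.47 - 6.62 = 0.85 points.
Okun's law (growth form): g_Y = g_Y* - β × Δu = 3.29 - 1.65 × (0.85) = 3.29 - 1.4025 = 1.8875%.
Real GDP in the next year = 3753 × (1 + 1.8875/100) = 3753 × 1.018875 ≈ 3824 billion.

$3,824 billion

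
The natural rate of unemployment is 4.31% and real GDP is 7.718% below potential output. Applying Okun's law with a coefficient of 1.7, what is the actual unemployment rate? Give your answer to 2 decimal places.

From Okun's law, u - u* = -(output gap)/β = -(-7.718)/1.7 = 4.54 points.
So u = 4.31 + 4.54 = 8.85%.

8.85%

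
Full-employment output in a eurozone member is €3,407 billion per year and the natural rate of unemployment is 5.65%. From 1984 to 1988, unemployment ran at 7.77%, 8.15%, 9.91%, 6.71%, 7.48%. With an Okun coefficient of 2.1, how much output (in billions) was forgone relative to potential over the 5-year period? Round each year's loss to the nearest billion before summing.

Year 1984: gap = -2.1 × (7.77 - 5.65) = -4.452%, loss ≈ 3407 × 4.452/100 ≈ 152.
Year 1985: gap = -2.1 × (8.15 - 5.65) = -5.25%, loss ≈ 3407 × 5.25/100 ≈ 179.
Year 1986: gap = -2.1 × (9.91 - 5.65) = -8.946%, loss ≈ 3407 × 8.946/100 ≈ 305.
Year 1987: gap = -2.1 × (6.71 - 5.65) = -2.226%, loss ≈ 3407 × 2.226/100 ≈ 76.
Year 1988: gap = -2.1 × (7.48 - 5.65) = -3.843%, loss ≈ 3407 × 3.843/100 ≈ 131.
Total lost output = 152 + 179 + 305 + 76 + 131 = 843 billion.

€843 billion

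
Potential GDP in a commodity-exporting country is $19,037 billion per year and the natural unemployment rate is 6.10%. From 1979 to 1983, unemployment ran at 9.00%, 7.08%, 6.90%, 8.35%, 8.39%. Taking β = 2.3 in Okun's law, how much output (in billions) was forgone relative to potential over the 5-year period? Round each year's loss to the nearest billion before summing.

$4,037 billion

Year 1979: gap = -2.3 × (9 - 6.1) = -6.67%, loss ≈ 19037 × 6.67/100 ≈ 1270.
Year 1980: gap = -2.3 × (7.08 - 6.1) = -2.254%, loss ≈ 19037 × 2.254/100 ≈ 429.
Year 1981: gap = -2.3 × (6.9 - 6.1) = -1.84%, loss ≈ 19037 × 1.84/100 ≈ 350.
Year 1982: gap = -2.3 × (8.35 - 6.1) = -5.175%, loss ≈ 19037 × 5.175/100 ≈ 985.
Year 1983: gap = -2.3 × (8.39 - 6.1) = -5.267%, loss ≈ 19037 × 5.267/100 ≈ 1003.
Total lost output = 1270 + 429 + 350 + 985 + 1003 = 4037 billion.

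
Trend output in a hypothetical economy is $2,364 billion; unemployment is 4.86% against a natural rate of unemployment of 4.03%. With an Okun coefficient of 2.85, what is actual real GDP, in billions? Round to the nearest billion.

$2,308 billion

Unemployment gap = 4.86 - 4.03 = 0.83 points, so the output gap is -2.85 × 0.83 = -2.3655%.
Actual GDP = 2364 × (1 - 2.3655/100) = 2364 × 0.976345 ≈ 2308 billion.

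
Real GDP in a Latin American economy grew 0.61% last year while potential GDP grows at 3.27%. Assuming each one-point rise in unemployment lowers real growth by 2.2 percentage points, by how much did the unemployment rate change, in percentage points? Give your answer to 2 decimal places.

Growth-rate Okun's law: g_Y = g_Y* - β × Δu, so Δu = (g_Y* - g_Y)/β.
Δu = (3.27 - 0.61)/2.2 = 2.66/2.2 = 1.21 percentage points.

1.21 percentage points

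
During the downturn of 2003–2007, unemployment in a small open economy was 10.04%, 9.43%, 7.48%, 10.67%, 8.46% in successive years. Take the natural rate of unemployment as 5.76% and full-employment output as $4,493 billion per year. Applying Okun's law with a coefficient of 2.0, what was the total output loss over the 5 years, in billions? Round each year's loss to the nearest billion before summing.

Year 2003: gap = -2.0 × (10.04 - 5.76) = -8.56%, loss ≈ 4493 × 8.56/100 ≈ 385.
Year 2004: gap = -2.0 × (9.43 - 5.76) = -7.34%, loss ≈ 4493 × 7.34/100 ≈ 330.
Year 2005: gap = -2.0 × (7.48 - 5.76) = -3.44%, loss ≈ 4493 × 3.44/100 ≈ 155.
Year 2006: gap = -2.0 × (10.67 - 5.76) = -9.82%, loss ≈ 4493 × 9.82/100 ≈ 441.
Year 2007: gap = -2.0 × (8.46 - 5.76) = -5.4%, loss ≈ 4493 × 5.4/100 ≈ 243.
Total lost output = 385 + 330 + 155 + 441 + 243 = 1554 billion.

$1,554 billion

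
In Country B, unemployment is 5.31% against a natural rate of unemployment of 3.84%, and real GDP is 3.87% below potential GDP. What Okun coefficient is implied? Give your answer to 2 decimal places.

β ≈ 2.63

Okun's law: output gap = -β × (u - u*).
-3.87 = -β × (5.31 - 3.84) = -β × 1.47, so β = 3.87/1.47 = 2.63.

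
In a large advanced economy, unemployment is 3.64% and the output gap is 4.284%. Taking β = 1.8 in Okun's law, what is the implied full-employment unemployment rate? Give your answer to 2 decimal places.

6.02%

From Okun's law, u - u* = -(output gap)/β = -(4.284)/1.8 = -2.38 points.
So u* = 3.64 + 2.38 = 6.02%.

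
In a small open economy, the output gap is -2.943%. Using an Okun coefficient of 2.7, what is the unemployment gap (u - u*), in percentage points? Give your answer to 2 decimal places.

Okun's law: output gap = -β × (u - u*), so u - u* = -(output gap)/β.
u - u* = -(-2.943)/2.7 = 1.09 percentage points.

1.09 percentage points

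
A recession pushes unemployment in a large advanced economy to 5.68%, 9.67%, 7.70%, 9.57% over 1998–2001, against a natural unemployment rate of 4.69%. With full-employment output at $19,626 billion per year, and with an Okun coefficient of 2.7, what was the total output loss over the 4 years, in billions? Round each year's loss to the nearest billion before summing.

Year 1998: gap = -2.7 × (5.68 - 4.69) = -2.673%, loss ≈ 19626 × 2.673/100 ≈ 525.
Year 1999: gap = -2.7 × (9.67 - 4.69) = -13.446%, loss ≈ 19626 × 13.446/100 ≈ 2639.
Year 2000: gap = -2.7 × (7.7 - 4.69) = -8.127%, loss ≈ 19626 × 8.127/100 ≈ 1595.
Year 2001: gap = -2.7 × (9.57 - 4.69) = -13.176%, loss ≈ 19626 × 13.176/100 ≈ 2586.
Total lost output = 525 + 2639 + 1595 + 2586 = 7345 billion.

$7,345 billion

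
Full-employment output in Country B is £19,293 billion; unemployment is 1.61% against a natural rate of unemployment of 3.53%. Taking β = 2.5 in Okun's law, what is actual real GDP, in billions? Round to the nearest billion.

£20,219 billion

Unemployment gap = 1.61 - 3.53 = -1.92 points, so the output gap is -2.5 × (-1.92) = 4.8%.
Actual GDP = 19293 × (1 + 4.8/100) = 19293 × 1.048 ≈ 20219 billion.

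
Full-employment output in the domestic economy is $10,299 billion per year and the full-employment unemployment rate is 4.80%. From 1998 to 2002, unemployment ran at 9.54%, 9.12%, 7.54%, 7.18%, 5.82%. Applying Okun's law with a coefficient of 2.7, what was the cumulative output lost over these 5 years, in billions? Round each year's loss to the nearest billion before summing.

Year 1998: gap = -2.7 × (9.54 - 4.8) = -12.798%, loss ≈ 10299 × 12.798/100 ≈ 1318.
Year 1999: gap = -2.7 × (9.12 - 4.8) = -11.664%, loss ≈ 10299 × 11.664/100 ≈ 1201.
Year 2000: gap = -2.7 × (7.54 - 4.8) = -7.398%, loss ≈ 10299 × 7.398/100 ≈ 762.
Year 2001: gap = -2.7 × (7.18 - 4.8) = -6.426%, loss ≈ 10299 × 6.426/100 ≈ 662.
Year 2002: gap = -2.7 × (5.82 - 4.8) = -2.754%, loss ≈ 10299 × 2.754/100 ≈ 284.
Total lost output = 1318 + 1201 + 762 + 662 + 284 = 4227 billion.

$4,227 billion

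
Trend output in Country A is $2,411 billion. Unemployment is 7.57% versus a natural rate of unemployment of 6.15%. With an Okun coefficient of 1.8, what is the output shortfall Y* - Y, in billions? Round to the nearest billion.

$62 billion

Output gap = -1.8 × (7.57 - 6.15) = -1.8 × 1.42 = -2.556%.
Actual GDP ≈ 2411 × 0.97444 ≈ 2349 billion, so the shortfall is 2411 - 2349 = 62 billion.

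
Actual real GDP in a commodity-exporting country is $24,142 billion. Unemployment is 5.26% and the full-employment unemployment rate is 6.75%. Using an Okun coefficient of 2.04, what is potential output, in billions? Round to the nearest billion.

$23,430 billion

Unemployment gap = 5.26 - 6.75 = -1.49 points, so output gap = -2.04 × (-1.49) = 3.0396%.
Since Y = Y* × (1 + gap/100), Y* = 24142/1.030396 ≈ 23430 billion.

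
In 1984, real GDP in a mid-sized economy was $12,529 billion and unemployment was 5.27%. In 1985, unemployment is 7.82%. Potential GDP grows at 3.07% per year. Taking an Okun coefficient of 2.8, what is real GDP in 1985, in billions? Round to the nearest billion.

$12,019 billion

Δu = 7.82 - 5.27 = 2.55 points.
Okun's law (growth form): g_Y = g_Y* - β × Δu = 3.07 - 2.8 × (2.55) = 3.07 - 7.14 = -4.07%.
Real GDP in the next year = 12529 × (1 - 4.07/100) = 12529 × 0.9593 ≈ 12019 billion.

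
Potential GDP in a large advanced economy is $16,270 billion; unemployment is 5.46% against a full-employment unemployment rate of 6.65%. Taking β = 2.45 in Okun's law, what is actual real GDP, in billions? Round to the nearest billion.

$16,744 billion

Unemployment gap = 5.46 - 6.65 = -1.19 points, so the output gap is -2.45 × (-1.19) = 2.9155%.
Actual GDP = 16270 × (1 + 2.9155/100) = 16270 × 1.029155 ≈ 16744 billion.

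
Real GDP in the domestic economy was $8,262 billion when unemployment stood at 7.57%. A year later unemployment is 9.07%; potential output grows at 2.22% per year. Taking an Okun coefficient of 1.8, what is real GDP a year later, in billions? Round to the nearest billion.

$8,222 billion

Δu = 9.07 - 7.57 = 1.5 points.
Okun's law (growth form): g_Y = g_Y* - β × Δu = 2.22 - 1.8 × (1.50) = 2.22 - 2.7 = -0.48%.
Real GDP in the next year = 8262 × (1 - 0.48/100) = 8262 × 0.9952 ≈ 8222 billion.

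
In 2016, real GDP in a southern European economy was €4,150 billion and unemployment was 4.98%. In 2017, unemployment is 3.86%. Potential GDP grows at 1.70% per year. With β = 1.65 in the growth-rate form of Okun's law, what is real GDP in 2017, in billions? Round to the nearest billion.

Δu = 3.86 - 4.98 = -1.12 points.
Okun's law (growth form): g_Y = g_Y* - β × Δu = 1.70 - 1.65 × (-1.12) = 1.7 + 1.848 = 3.548%.
Real GDP in the next year = 4150 × (1 + 3.548/100) = 4150 × 1.03548 ≈ 4297 billion.

€4,297 billion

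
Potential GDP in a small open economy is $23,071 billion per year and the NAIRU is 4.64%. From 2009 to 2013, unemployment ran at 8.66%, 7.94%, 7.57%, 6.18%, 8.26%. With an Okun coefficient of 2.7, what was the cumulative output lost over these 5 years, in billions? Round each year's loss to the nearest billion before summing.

$9,599 billion

Year 2009: gap = -2.7 × (8.66 - 4.64) = -10.854%, loss ≈ 23071 × 10.854/100 ≈ 2504.
Year 2010: gap = -2.7 × (7.94 - 4.64) = -8.91%, loss ≈ 23071 × 8.91/100 ≈ 2056.
Year 2011: gap = -2.7 × (7.57 - 4.64) = -7.911%, loss ≈ 23071 × 7.911/100 ≈ 1825.
Year 2012: gap = -2.7 × (6.18 - 4.64) = -4.158%, loss ≈ 23071 × 4.158/100 ≈ 959.
Year 2013: gap = -2.7 × (8.26 - 4.64) = -9.774%, loss ≈ 23071 × 9.774/100 ≈ 2255.
Total lost output = 2504 + 2056 + 1825 + 959 + 2255 = 9599 billion.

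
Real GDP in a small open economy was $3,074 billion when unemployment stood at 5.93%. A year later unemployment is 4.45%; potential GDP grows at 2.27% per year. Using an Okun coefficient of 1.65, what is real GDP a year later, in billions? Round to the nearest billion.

$3,219 billion

Δu = 4.45 - 5.93 = -1.48 points.
Okun's law (growth form): g_Y = g_Y* - β × Δu = 2.27 - 1.65 × (-1.48) = 2.27 + 2.442 = 4.712%.
Real GDP in the next year = 3074 × (1 + 4.712/100) = 3074 × 1.04712 ≈ 3219 billion.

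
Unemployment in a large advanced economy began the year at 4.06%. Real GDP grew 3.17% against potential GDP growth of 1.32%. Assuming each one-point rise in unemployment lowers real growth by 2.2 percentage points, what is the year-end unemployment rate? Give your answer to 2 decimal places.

Growth-rate Okun's law: g_Y = g_Y* - β × Δu, so Δu = (g_Y* - g_Y)/β.
Δu = (1.32 - 3.17)/2.2 = -1.85/2.2 = -0.84 percentage points.
Year-end unemployment = 4.06 - 0.84 = 3.22%.

3.22%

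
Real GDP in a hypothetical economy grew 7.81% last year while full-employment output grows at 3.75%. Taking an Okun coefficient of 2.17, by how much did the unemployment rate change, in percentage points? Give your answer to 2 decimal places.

Growth-rate Okun's law: g_Y = g_Y* - β × Δu, so Δu = (g_Y* - g_Y)/β.
Δu = (3.75 - 7.81)/2.17 = -4.06/2.17 = -1.87 percentage points.

-1.87 percentage points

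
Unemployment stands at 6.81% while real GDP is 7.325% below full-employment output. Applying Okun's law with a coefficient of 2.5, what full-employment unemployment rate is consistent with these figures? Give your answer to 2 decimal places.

3.88%

From Okun's law, u - u* = -(output gap)/β = -(-7.325)/2.5 = 2.93 points.
So u* = 6.81 - 2.93 = 3.88%.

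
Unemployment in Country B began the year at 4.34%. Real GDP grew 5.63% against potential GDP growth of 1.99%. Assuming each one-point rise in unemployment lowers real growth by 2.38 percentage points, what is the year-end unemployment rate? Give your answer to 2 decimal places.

2.81%

Growth-rate Okun's law: g_Y = g_Y* - β × Δu, so Δu = (g_Y* - g_Y)/β.
Δu = (1.99 - 5.63)/2.38 = -3.64/2.38 = -1.53 percentage points.
Year-end unemployment = 4.34 - 1.53 = 2.81%.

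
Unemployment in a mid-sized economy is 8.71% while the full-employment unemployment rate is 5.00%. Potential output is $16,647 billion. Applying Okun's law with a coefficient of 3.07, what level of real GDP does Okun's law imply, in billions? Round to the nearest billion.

$14,751 billion

Unemployment gap = 8.71 - 5 = 3.71 points, so the output gap is -3.07 × 3.71 = -11.3897%.
Actual GDP = 16647 × (1 - 11.3897/100) = 16647 × 0.886103 ≈ 14751 billion.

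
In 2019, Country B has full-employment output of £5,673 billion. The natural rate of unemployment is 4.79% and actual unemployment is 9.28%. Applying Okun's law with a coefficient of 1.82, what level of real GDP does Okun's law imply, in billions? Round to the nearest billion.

£5,209 billion

Unemployment gap = 9.28 - 4.79 = 4.49 points, so the output gap is -1.82 × 4.49 = -8.1718%.
Actual GDP = 5673 × (1 - 8.1718/100) = 5673 × 0.918282 ≈ 5209 billion.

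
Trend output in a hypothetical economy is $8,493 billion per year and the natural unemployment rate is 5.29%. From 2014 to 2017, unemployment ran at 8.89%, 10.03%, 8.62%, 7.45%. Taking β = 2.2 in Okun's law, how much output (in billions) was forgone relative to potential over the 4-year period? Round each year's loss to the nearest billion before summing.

$2,585 billion

Year 2014: gap = -2.2 × (8.89 - 5.29) = -7.92%, loss ≈ 8493 × 7.92/100 ≈ 673.
Year 2015: gap = -2.2 × (10.03 - 5.29) = -10.428%, loss ≈ 8493 × 10.428/100 ≈ 886.
Year 2016: gap = -2.2 × (8.62 - 5.29) = -7.326%, loss ≈ 8493 × 7.326/100 ≈ 622.
Year 2017: gap = -2.2 × (7.45 - 5.29) = -4.752%, loss ≈ 8493 × 4.752/100 ≈ 404.
Total lost output = 673 + 886 + 622 + 404 = 2585 billion.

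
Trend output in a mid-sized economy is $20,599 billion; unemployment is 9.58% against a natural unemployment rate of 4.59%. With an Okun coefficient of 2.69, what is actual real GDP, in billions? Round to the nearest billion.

Unemployment gap = 9.58 - 4.59 = 4.99 points, so the output gap is -2.69 × 4.99 = -13.4231%.
Actual GDP = 20599 × (1 - 13.4231/100) = 20599 × 0.865769 ≈ 17834 billion.

$17,834 billion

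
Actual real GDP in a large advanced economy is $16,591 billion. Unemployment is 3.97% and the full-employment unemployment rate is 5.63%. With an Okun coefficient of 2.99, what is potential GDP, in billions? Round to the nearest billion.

$15,806 billion

Unemployment gap = 3.97 - 5.63 = -1.66 points, so output gap = -2.99 × (-1.66) = 4.9634%.
Since Y = Y* × (1 + gap/100), Y* = 16591/1.049634 ≈ 15806 billion.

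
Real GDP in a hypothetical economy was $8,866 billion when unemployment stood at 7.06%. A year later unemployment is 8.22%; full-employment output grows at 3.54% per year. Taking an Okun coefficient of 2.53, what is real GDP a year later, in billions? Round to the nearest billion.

Δu = 8.22 - 7.06 = 1.16 points.
Okun's law (growth form): g_Y = g_Y* - β × Δu = 3.54 - 2.53 × (1.16) = 3.54 - 2.9348 = 0.6052%.
Real GDP in the next year = 8866 × (1 + 0.6052/100) = 8866 × 1.006052 ≈ 8920 billion.

$8,920 billion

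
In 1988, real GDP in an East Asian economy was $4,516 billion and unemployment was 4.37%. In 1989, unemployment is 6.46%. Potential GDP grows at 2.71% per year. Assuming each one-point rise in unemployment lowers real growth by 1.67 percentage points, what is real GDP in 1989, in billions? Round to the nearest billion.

$4,481 billion

Δu = 6.46 - 4.37 = 2.09 points.
Okun's law (growth form): g_Y = g_Y* - β × Δu = 2.71 - 1.67 × (2.09) = 2.71 - 3.4903 = -0.7803%.
Real GDP in the next year = 4516 × (1 - 0.7803/100) = 4516 × 0.992197 ≈ 4481 billion.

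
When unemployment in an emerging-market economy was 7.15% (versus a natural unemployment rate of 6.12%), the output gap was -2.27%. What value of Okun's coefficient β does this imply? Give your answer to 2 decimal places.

Okun's law: output gap = -β × (u - u*).
-2.27 = -β × (7.15 - 6.12) = -β × 1.03, so β = 2.27/1.03 = 2.20.

β ≈ 2.20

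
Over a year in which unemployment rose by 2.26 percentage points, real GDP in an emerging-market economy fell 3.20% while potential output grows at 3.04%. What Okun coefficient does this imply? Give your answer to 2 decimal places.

β ≈ 2.76

Growth form: g_Y = g_Y* - β × Δu, so β = (g_Y* - g_Y)/Δu.
β = (3.04 + 3.2)/2.26 = 6.24/2.26 = 2.76.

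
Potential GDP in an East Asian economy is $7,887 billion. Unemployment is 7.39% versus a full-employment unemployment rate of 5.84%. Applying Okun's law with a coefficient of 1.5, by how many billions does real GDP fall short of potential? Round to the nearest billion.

Output gap = -1.5 × (7.39 - 5.84) = -1.5 × 1.55 = -2.325%.
Actual GDP ≈ 7887 × 0.97675 ≈ 7704 billion, so the shortfall is 7887 - 7704 = 183 billion.

$183 billion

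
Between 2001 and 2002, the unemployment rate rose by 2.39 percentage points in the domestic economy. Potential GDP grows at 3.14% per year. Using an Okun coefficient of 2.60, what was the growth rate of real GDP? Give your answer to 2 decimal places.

-3.07%

Growth-rate Okun's law: g_Y = g_Y* - β × Δu.
g_Y = 3.14 - 2.60 × (2.39) = 3.14 - 6.214 = -3.074%, i.e. -3.07% to 2 d.p.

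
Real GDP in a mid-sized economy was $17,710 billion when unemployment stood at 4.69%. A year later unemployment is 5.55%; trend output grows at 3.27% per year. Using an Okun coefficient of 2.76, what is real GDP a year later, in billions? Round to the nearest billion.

Δu = 5.55 - 4.69 = 0.86 points.
Okun's law (growth form): g_Y = g_Y* - β × Δu = 3.27 - 2.76 × (0.86) = 3.27 - 2.3736 = 0.8964%.
Real GDP in the next year = 17710 × (1 + 0.8964/100) = 17710 × 1.008964 ≈ 17869 billion.

$17,869 billion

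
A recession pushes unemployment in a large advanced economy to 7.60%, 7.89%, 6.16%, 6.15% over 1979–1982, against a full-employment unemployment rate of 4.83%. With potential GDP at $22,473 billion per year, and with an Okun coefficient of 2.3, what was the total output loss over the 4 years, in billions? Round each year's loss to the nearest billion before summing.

$4,383 billion

Year 1979: gap = -2.3 × (7.6 - 4.83) = -6.371%, loss ≈ 22473 × 6.371/100 ≈ 1432.
Year 1980: gap = -2.3 × (7.89 - 4.83) = -7.038%, loss ≈ 22473 × 7.038/100 ≈ 1582.
Year 1981: gap = -2.3 × (6.16 - 4.83) = -3.059%, loss ≈ 22473 × 3.059/100 ≈ 687.
Year 1982: gap = -2.3 × (6.15 - 4.83) = -3.036%, loss ≈ 22473 × 3.036/100 ≈ 682.
Total lost output = 1432 + 1582 + 687 + 682 = 4383 billion.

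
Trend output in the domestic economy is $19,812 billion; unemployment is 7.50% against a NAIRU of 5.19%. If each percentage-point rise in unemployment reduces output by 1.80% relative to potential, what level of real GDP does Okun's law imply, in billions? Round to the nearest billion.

$18,988 billion

Unemployment gap = 7.5 - 5.19 = 2.31 points, so the output gap is -1.8 × 2.31 = -4.158%.
Actual GDP = 19812 × (1 - 4.158/100) = 19812 × 0.95842 ≈ 18988 billion.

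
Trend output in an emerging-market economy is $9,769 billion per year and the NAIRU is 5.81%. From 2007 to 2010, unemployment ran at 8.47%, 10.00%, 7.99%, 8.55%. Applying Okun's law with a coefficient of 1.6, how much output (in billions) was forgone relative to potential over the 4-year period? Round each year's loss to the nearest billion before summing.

$1,840 billion

Year 2007: gap = -1.6 × (8.47 - 5.81) = -4.256%, loss ≈ 9769 × 4.256/100 ≈ 416.
Year 2008: gap = -1.6 × (10 - 5.81) = -6.704%, loss ≈ 9769 × 6.704/100 ≈ 655.
Year 2009: gap = -1.6 × (7.99 - 5.81) = -3.488%, loss ≈ 9769 × 3.488/100 ≈ 341.
Year 2010: gap = -1.6 × (8.55 - 5.81) = -4.384%, loss ≈ 9769 × 4.384/100 ≈ 428.
Total lost output = 416 + 655 + 341 + 428 = 1840 billion.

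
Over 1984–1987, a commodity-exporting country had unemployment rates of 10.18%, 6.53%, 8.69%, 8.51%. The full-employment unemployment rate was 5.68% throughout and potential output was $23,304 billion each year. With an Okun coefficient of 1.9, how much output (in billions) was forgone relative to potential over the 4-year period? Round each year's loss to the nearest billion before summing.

$4,954 billion

Year 1984: gap = -1.9 × (10.18 - 5.68) = -8.55%, loss ≈ 23304 × 8.55/100 ≈ 1992.
Year 1985: gap = -1.9 × (6.53 - 5.68) = -1.615%, loss ≈ 23304 × 1.615/100 ≈ 376.
Year 1986: gap = -1.9 × (8.69 - 5.68) = -5.719%, loss ≈ 23304 × 5.719/100 ≈ 1333.
Year 1987: gap = -1.9 × (8.51 - 5.68) = -5.377%, loss ≈ 23304 × 5.377/100 ≈ 1253.
Total lost output = 1992 + 376 + 1333 + 1253 = 4954 billion.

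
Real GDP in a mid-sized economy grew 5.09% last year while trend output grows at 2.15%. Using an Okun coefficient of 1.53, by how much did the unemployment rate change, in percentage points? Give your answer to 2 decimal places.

Growth-rate Okun's law: g_Y = g_Y* - β × Δu, so Δu = (g_Y* - g_Y)/β.
Δu = (2.15 - 5.09)/1.53 = -2.94/1.53 = -1.92 percentage points.

-1.92 percentage points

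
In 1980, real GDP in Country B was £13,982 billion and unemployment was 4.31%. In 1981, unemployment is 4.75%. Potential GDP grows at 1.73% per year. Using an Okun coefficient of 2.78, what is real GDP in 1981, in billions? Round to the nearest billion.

£14,053 billion

Δu = 4.75 - 4.31 = 0.44 points.
Okun's law (growth form): g_Y = g_Y* - β × Δu = 1.73 - 2.78 × (0.44) = 1.73 - 1.2232 = 0.5068%.
Real GDP in the next year = 13982 × (1 + 0.5068/100) = 13982 × 1.005068 ≈ 14053 billion.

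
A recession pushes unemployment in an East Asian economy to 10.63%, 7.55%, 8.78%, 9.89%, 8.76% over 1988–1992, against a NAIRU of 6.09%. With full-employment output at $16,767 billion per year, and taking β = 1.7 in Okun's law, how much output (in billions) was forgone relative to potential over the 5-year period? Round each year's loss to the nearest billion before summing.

$4,321 billion

Year 1988: gap = -1.7 × (10.63 - 6.09) = -7.718%, loss ≈ 16767 × 7.718/100 ≈ 1294.
Year 1989: gap = -1.7 × (7.55 - 6.09) = -2.482%, loss ≈ 16767 × 2.482/100 ≈ 416.
Year 1990: gap = -1.7 × (8.78 - 6.09) = -4.573%, loss ≈ 16767 × 4.573/100 ≈ 767.
Year 1991: gap = -1.7 × (9.89 - 6.09) = -6.46%, loss ≈ 16767 × 6.46/100 ≈ 1083.
Year 1992: gap = -1.7 × (8.76 - 6.09) = -4.539%, loss ≈ 16767 × 4.539/100 ≈ 761.
Total lost output = 1294 + 416 + 767 + 1083 + 761 = 4321 billion.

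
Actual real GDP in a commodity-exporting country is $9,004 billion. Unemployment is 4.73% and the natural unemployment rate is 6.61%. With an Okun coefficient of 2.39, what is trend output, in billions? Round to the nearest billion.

$8,617 billion

Unemployment gap = 4.73 - 6.61 = -1.88 points, so output gap = -2.39 × (-1.88) = 4.4932%.
Since Y = Y* × (1 + gap/100), Y* = 9004/1.044932 ≈ 8617 billion.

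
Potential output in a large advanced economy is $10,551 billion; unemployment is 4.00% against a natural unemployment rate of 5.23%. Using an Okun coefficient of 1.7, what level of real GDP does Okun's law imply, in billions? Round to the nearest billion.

Unemployment gap = 4 - 5.23 = -1.23 points, so the output gap is -1.7 × (-1.23) = 2.091%.
Actual GDP = 10551 × (1 + 2.091/100) = 10551 × 1.02091 ≈ 10772 billion.

$10,772 billion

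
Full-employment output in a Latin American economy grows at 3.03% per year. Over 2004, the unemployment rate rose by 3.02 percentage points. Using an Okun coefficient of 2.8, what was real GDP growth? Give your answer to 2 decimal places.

Growth-rate Okun's law: g_Y = g_Y* - β × Δu.
g_Y = 3.03 - 2.8 × (3.02) = 3.03 - 8.456 = -5.426%, i.e. -5.43% to 2 d.p.

-5.43%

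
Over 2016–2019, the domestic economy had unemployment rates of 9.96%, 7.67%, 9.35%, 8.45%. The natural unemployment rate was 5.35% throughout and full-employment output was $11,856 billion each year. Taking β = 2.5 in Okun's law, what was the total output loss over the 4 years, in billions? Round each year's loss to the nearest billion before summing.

$4,159 billion

Year 2016: gap = -2.5 × (9.96 - 5.35) = -11.525%, loss ≈ 11856 × 11.525/100 ≈ 1366.
Year 2017: gap = -2.5 × (7.67 - 5.35) = -5.8%, loss ≈ 11856 × 5.8/100 ≈ 688.
Year 2018: gap = -2.5 × (9.35 - 5.35) = -10%, loss ≈ 11856 × 10/100 ≈ 1186.
Year 2019: gap = -2.5 × (8.45 - 5.35) = -7.75%, loss ≈ 11856 × 7.75/100 ≈ 919.
Total lost output = 1366 + 688 + 1186 + 919 = 4159 billion.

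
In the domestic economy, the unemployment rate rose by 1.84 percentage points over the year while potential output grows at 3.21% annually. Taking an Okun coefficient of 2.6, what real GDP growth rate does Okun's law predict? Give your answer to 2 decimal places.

-1.57%

Growth-rate Okun's law: g_Y = g_Y* - β × Δu.
g_Y = 3.21 - 2.6 × (1.84) = 3.21 - 4.784 = -1.574%, i.e. -1.57% to 2 d.p.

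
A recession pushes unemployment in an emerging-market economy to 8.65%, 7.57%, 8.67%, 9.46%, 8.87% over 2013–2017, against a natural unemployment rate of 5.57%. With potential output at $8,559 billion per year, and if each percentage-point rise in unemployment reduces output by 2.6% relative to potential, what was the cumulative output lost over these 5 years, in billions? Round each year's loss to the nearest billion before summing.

$3,420 billion

Year 2013: gap = -2.6 × (8.65 - 5.57) = -8.008%, loss ≈ 8559 × 8.008/100 ≈ 685.
Year 2014: gap = -2.6 × (7.57 - 5.57) = -5.2%, loss ≈ 8559 × 5.2/100 ≈ 445.
Year 2015: gap = -2.6 × (8.67 - 5.57) = -8.06%, loss ≈ 8559 × 8.06/100 ≈ 690.
Year 2016: gap = -2.6 × (9.46 - 5.57) = -10.114%, loss ≈ 8559 × 10.114/100 ≈ 866.
Year 2017: gap = -2.6 × (8.87 - 5.57) = -8.58%, loss ≈ 8559 × 8.58/100 ≈ 734.
Total lost output = 685 + 445 + 690 + 866 + 734 = 3420 billion.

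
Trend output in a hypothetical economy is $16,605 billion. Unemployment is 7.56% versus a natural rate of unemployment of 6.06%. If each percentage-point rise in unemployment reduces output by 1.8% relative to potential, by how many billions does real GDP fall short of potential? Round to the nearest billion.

$448 billion

Output gap = -1.8 × (7.56 - 6.06) = -1.8 × 1.5 = -2.7%.
Actual GDP ≈ 16605 × 0.973 ≈ 16157 billion, so the shortfall is 16605 - 16157 = 448 billion.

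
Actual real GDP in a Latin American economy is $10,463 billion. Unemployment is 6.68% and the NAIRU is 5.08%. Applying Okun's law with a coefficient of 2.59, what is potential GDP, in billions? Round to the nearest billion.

$10,915 billion

Unemployment gap = 6.68 - 5.08 = 1.6 points, so output gap = -2.59 × 1.6 = -4.144%.
Since Y = Y* × (1 + gap/100), Y* = 10463/0.95856 ≈ 10915 billion.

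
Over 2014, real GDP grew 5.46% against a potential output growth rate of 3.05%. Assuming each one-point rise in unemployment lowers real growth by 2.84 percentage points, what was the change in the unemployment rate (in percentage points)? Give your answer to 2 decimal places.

-0.85 percentage points

Growth-rate Okun's law: g_Y = g_Y* - β × Δu, so Δu = (g_Y* - g_Y)/β.
Δu = (3.05 - 5.46)/2.84 = -2.41/2.84 = -0.85 percentage points.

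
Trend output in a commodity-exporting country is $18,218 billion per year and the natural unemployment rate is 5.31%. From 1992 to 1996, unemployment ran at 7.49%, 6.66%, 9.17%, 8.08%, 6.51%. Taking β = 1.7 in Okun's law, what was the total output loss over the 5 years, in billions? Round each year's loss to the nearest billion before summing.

$3,518 billion

Year 1992: gap = -1.7 × (7.49 - 5.31) = -3.706%, loss ≈ 18218 × 3.706/100 ≈ 675.
Year 1993: gap = -1.7 × (6.66 - 5.31) = -2.295%, loss ≈ 18218 × 2.295/100 ≈ 418.
Year 1994: gap = -1.7 × (9.17 - 5.31) = -6.562%, loss ≈ 18218 × 6.562/100 ≈ 1195.
Year 1995: gap = -1.7 × (8.08 - 5.31) = -4.709%, loss ≈ 18218 × 4.709/100 ≈ 858.
Year 1996: gap = -1.7 × (6.51 - 5.31) = -2.04%, loss ≈ 18218 × 2.04/100 ≈ 372.
Total lost output = 675 + 418 + 1195 + 858 + 372 = 3518 billion.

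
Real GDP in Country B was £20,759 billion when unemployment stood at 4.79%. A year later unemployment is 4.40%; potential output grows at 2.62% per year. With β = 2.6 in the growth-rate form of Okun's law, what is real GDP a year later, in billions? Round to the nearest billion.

£21,513 billion

Δu = 4.4 - 4.79 = -0.39 points.
Okun's law (growth form): g_Y = g_Y* - β × Δu = 2.62 - 2.6 × (-0.39) = 2.62 + 1.014 = 3.634%.
Real GDP in the next year = 20759 × (1 + 3.634/100) = 20759 × 1.03634 ≈ 21513 billion.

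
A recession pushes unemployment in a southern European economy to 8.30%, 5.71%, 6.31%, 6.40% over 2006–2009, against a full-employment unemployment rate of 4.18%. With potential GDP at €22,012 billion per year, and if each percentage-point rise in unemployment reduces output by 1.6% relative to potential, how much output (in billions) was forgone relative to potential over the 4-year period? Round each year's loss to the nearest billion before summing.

€3,522 billion

Year 2006: gap = -1.6 × (8.3 - 4.18) = -6.592%, loss ≈ 22012 × 6.592/100 ≈ 1451.
Year 2007: gap = -1.6 × (5.71 - 4.18) = -2.448%, loss ≈ 22012 × 2.448/100 ≈ 539.
Year 2008: gap = -1.6 × (6.31 - 4.18) = -3.408%, loss ≈ 22012 × 3.408/100 ≈ 750.
Year 2009: gap = -1.6 × (6.4 - 4.18) = -3.552%, loss ≈ 22012 × 3.552/100 ≈ 782.
Total lost output = 1451 + 539 + 750 + 782 = 3522 billion.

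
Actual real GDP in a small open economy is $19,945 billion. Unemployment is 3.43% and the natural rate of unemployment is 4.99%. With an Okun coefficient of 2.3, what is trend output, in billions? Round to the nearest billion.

$19,254 billion

Unemployment gap = 3.43 - 4.99 = -1.56 points, so output gap = -2.3 × (-1.56) = 3.588%.
Since Y = Y* × (1 + gap/100), Y* = 19945/1.03588 ≈ 19254 billion.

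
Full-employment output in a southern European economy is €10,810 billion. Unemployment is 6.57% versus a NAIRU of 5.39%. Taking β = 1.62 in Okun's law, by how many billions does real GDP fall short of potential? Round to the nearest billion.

Output gap = -1.62 × (6.57 - 5.39) = -1.62 × 1.18 = -1.9116%.
Actual GDP ≈ 10810 × 0.980884 ≈ 10603 billion, so the shortfall is 10810 - 10603 = 207 billion.

€207 billion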